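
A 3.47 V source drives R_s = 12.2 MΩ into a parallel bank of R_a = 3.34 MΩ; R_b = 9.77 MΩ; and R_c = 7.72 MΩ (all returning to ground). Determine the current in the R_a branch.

I ≈ 0.139 µA

Equivalent of the parallel group: R_p = 1.882 MΩ.
V_A = 3.47 × 1.882/14.08 = 0.4638 V.
Branch current I = V_A/R_a = 0.4638/3.34 = 0.1389 µA.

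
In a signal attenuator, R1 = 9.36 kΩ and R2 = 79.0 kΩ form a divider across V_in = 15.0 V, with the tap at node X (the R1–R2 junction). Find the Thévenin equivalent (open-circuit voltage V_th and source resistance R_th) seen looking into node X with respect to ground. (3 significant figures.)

Open-circuit (no load on X): V_th = V_in · R2/(R1 + R2) = 15.0 × 79.0/(9.360 + 79.0) = 13.41 V.
Looking into X with the source shorted: R_th = R1·R2/(R1+R2) = 9.360 × 79.0/88.36 = 8.368 kΩ.

V_th ≈ 13.4 V, R_th ≈ 8.37 kΩ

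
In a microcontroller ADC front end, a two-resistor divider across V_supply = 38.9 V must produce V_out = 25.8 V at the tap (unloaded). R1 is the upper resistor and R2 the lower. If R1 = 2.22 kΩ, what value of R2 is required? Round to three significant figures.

Required fraction k = V_out/V_supply = 0.6632.
So R2 = R1 · V_out/(V_supply − V_out) = 2.22 × 25.8/(38.9 − 25.8) = 2.22 × 1.969 = 4.372 kΩ.

R2 ≈ 4.37 kΩ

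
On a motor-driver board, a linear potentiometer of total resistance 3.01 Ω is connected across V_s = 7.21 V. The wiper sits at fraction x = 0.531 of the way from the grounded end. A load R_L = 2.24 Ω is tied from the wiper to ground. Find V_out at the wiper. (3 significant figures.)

V_out ≈ 2.87 V

The pot divides into 1.412 Ω above the wiper and 1.598 Ω below.
Lower segment in parallel with the load: 1.598 ‖ 2.24 = 0.9328 Ω.
Loaded-divider output: V_out = 7.21 × 0.3979 = 2.869 V.
(Unloaded: V_out = x·V_s = 3.83 V.)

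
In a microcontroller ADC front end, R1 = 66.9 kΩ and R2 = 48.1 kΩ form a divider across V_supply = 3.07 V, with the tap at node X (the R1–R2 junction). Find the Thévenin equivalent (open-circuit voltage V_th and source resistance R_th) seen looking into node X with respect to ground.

With X open, the divider is unloaded: V_th = 3.07 × 48.1/115.0 = 1.284 V.
Looking into X with the source shorted: R_th = R1·R2/(R1+R2) = 66.90 × 48.1/115.0 = 27.98 kΩ.

V_th ≈ 1.28 V, R_th ≈ 28.0 kΩ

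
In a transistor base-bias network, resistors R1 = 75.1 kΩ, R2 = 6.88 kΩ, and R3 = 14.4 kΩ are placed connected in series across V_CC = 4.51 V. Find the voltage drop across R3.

V ≈ 0.674 V

Total series resistance ΣR = 75.1 + 6.88 + 14.4 = 96.38 kΩ.
V = V_CC · R/ΣR = 4.51 × 0.1494 = 0.6738 V.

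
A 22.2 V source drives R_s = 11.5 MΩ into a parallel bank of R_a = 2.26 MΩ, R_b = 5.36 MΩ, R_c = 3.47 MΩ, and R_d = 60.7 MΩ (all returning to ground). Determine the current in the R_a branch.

Combine the parallel branches: R_p = (1/2.26 + 1/5.36 + 1/3.47 + 1/60.7)⁻¹ = 1.071 MΩ.
V_A by voltage divider: V_A = 22.2 × 1.071/(11.5 + 1.071) = 1.891 V.
I(R_a) = V_A / R_a = 1.891/2.26 = 0.8369 µA.

I ≈ 0.837 µA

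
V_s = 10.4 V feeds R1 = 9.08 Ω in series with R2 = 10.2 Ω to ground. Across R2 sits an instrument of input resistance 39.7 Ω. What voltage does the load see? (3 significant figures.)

V_out ≈ 4.91 V

First combine the lower leg with the load: R2 ‖ R_L = 8.115 Ω.
Voltage divider with the loaded lower leg: V_out = 10.4 × 8.115/(9.08 + 8.115) = 10.4 × 0.4719 = 4.908 V.
(Unloaded it would be 5.50 V; the load pulls it down.)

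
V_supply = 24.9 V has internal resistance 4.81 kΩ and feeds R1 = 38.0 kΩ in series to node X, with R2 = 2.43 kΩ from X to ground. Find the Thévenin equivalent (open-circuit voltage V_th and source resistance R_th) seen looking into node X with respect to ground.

V_th ≈ 1.34 V, R_th ≈ 2.30 kΩ

R1' = 4.81 + 38.0 = 42.81 kΩ (source resistance + R1).
V_th is the unloaded tap voltage: V_supply · R2/(R1'+R2) = 24.9 × 0.05371 = 1.337 V.
With V_supply suppressed (replaced by a short), R_th = R1' ‖ R2 = (42.81 × 2.43)/(42.81 + 2.43) = 2.299 kΩ.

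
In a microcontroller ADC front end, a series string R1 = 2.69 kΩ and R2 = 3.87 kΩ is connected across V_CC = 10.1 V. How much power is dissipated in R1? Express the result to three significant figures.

P ≈ 6.38 mW

The common current is I = 10.1/6.560 = 1.540 mA.
P(R1) = I²·R1 = (1.540)² × 2.69 = 6.377 mW.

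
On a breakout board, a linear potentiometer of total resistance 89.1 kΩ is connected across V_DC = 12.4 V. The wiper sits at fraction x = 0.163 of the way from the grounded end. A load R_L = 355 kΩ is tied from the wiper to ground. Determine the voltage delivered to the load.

V_out ≈ 1.95 V

The pot divides into 74.58 kΩ above the wiper and 14.52 kΩ below.
Lower segment in parallel with the load: 14.52 ‖ 355 = 13.95 kΩ.
Loaded-divider output: V_out = 12.4 × 0.1576 = 1.954 V.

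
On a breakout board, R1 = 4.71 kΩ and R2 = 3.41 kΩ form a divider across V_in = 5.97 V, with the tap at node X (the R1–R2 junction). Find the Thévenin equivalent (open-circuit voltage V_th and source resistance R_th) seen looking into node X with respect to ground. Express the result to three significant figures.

Open-circuit (no load on X): V_th = V_in · R2/(R1 + R2) = 5.97 × 3.41/(4.710 + 3.41) = 2.507 V.
Looking into X with the source shorted: R_th = R1·R2/(R1+R2) = 4.710 × 3.41/8.120 = 1.978 kΩ.

V_th ≈ 2.51 V, R_th ≈ 1.98 kΩ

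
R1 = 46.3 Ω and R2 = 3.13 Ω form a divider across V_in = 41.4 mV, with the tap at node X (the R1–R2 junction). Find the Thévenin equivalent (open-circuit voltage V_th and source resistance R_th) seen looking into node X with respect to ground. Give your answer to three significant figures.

V_th ≈ 2.62 mV, R_th ≈ 2.93 Ω

With X open, the divider is unloaded: V_th = 41.4 × 3.13/49.43 = 2.622 mV.
Looking into X with the source shorted: R_th = R1·R2/(R1+R2) = 46.30 × 3.13/49.43 = 2.932 Ω.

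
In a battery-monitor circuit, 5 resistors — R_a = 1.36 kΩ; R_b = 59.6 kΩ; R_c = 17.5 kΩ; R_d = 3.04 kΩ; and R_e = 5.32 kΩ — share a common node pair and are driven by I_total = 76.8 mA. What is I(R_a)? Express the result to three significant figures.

I ≈ 42.6 mA

Conductances: ΣG = 1/1.36 + 1/59.6 + 1/17.5 + 1/3.04 + 1/5.32 = 1.326 (1/kΩ).
R_a takes the fraction G_k/ΣG = 0.7353/1.326 = 0.5545, so I = 76.8 × 0.5545 = 42.58 mA.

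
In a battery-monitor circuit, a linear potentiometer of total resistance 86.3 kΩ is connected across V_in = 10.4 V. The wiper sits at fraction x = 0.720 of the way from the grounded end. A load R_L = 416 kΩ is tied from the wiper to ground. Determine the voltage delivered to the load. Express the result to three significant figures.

The pot divides into 24.16 kΩ above the wiper and 62.14 kΩ below.
Lower segment in parallel with the load: 62.14 ‖ 416 = 54.06 kΩ.
Then V_out = V_in · 54.06/(24.16 + 54.06) = 7.187 V.
(Unloaded: V_out = x·V_in = 7.49 V.)

V_out ≈ 7.19 V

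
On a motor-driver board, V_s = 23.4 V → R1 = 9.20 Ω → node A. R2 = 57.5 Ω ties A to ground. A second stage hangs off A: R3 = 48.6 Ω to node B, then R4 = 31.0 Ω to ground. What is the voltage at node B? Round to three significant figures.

The second stage (R3 + R4 = 79.60 Ω) loads node A in parallel with R2.
Effective lower resistance at A: R2 ‖ 79.60 = 33.38 Ω.
So V_A = 23.4 × 0.7840 = 18.34 V.
V_B = V_A × 0.3894 = 7.144 V.

V_B ≈ 7.14 V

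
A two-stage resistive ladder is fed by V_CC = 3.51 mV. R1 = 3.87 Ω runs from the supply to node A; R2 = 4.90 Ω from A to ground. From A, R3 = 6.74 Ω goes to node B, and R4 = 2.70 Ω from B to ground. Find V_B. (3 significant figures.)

Node A sees R2 in parallel with the series input of stage 2, R3 + R4 = 9.440 Ω.
Effective lower resistance at A: R2 ‖ 9.440 = 3.226 Ω.
So V_A = 3.51 × 0.4546 = 1.596 mV.
V_B = V_A × 0.2860 = 0.4564 mV.

V_B ≈ 0.456 mV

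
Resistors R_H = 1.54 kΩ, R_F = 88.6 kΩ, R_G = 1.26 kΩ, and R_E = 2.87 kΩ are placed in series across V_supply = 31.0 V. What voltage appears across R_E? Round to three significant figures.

Series total: ΣR = 1.54 + 88.6 + 1.26 + 2.87 = 94.27 kΩ.
By the voltage-divider rule, V = 31.0 × 2.870/94.27 = 0.9438 V.

V ≈ 0.944 V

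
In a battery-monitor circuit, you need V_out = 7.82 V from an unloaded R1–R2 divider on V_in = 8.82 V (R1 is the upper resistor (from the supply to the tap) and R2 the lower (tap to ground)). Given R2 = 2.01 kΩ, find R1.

R1 ≈ 0.257 kΩ

The divider ratio is R2/(R1+R2) = 7.82/8.82 = 0.8866.
Rearranging, R1 = R2·(1−k)/k = 2.01 × 0.1279 = 0.2570 kΩ.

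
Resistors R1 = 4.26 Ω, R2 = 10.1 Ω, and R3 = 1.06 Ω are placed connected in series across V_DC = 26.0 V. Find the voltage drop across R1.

V ≈ 7.18 V

Series total: ΣR = 4.26 + 10.1 + 1.06 = 15.42 Ω.
By the voltage-divider rule, V = 26.0 × 4.260/15.42 = 7.183 V.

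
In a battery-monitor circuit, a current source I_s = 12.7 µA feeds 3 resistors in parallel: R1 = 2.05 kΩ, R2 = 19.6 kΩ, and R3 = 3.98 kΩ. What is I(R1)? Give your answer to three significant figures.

I ≈ 7.84 µA

ΣG = 1/2.05 + 1/19.6 + 1/3.98 = 0.7901.
Current divider: I(R1) = I_s · G_k/ΣG = 12.7 × (0.4878/0.7901) = 12.7 × 0.6174 = 7.841 µA.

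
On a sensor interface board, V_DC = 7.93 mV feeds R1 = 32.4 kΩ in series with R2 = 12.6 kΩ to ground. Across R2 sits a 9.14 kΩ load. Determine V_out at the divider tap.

V_out ≈ 1.11 mV

The load sits in parallel with R2, giving an effective lower resistance R2' = R2·R_L/(R2+R_L) = 5.297 kΩ.
Voltage divider with the loaded lower leg: V_out = 7.93 × 5.297/(32.4 + 5.297) = 7.93 × 0.1405 = 1.114 mV.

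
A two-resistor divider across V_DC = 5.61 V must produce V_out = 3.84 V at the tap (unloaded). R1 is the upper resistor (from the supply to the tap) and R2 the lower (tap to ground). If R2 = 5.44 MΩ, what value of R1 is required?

R1 ≈ 2.51 MΩ

Required fraction k = V_out/V_DC = 0.6845.
So R1 = R2 · (V_DC/V_out − 1) = 5.44 × (5.61/3.84 − 1) = 5.44 × 0.4609 = 2.508 MΩ.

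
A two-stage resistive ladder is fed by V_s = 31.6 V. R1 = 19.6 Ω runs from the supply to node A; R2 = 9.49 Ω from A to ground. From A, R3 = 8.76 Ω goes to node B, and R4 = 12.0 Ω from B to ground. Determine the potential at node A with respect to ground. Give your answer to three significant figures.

Node A sees R2 in parallel with the series input of stage 2, R3 + R4 = 20.76 Ω.
R2 ‖ (R3+R4) = 6.513 Ω.
First divider: V_A = V_s · 6.513/(19.6 + 6.513) = 7.881 V.

V_A ≈ 7.88 V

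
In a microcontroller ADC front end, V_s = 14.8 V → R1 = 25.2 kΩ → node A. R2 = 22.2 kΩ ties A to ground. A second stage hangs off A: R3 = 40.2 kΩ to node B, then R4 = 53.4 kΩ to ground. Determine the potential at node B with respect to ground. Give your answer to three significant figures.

V_B ≈ 3.51 V

The second stage (R3 + R4 = 93.60 kΩ) loads node A in parallel with R2.
Effective lower resistance at A: R2 ‖ 93.60 = 17.94 kΩ.
First divider: V_A = V_s · 17.94/(25.2 + 17.94) = 6.155 V.
Then the unloaded second divider: V_B = V_A × R4/(R3+R4) = 6.155 × 0.5705 = 3.512 V.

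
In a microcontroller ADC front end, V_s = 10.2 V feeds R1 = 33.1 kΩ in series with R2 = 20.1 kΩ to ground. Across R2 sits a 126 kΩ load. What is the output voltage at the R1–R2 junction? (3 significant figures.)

V_out ≈ 3.51 V

R2 ‖ R_L = (20.1 × 126)/(20.1 + 126) = 17.33 kΩ.
Voltage divider with the loaded lower leg: V_out = 10.2 × 17.33/(33.1 + 17.33) = 10.2 × 0.3437 = 3.506 V.
(Unloaded it would be 3.85 V; the load pulls it down.)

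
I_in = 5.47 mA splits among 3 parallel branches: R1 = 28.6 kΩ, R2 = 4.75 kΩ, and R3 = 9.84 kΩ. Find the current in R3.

Conductances: ΣG = 1/28.6 + 1/4.75 + 1/9.84 = 0.3471 (1/kΩ).
Current divider: I(R3) = I_in · G_k/ΣG = 5.47 × (0.1016/0.3471) = 5.47 × 0.2928 = 1.601 mA.

I ≈ 1.60 mA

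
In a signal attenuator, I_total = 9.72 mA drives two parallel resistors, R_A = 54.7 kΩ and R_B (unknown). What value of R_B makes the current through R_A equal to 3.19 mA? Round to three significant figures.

The fraction through R_A equals R_B/(R_A+R_B).
With f = 0.3282, R_B = R_A · f/(1−f) = 54.7 × 0.4885 = 26.72 kΩ.

R_B ≈ 26.7 kΩ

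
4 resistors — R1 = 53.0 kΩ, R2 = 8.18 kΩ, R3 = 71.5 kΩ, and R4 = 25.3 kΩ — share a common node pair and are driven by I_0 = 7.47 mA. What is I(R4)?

Total conductance ΣG = 1/53.0 + 1/8.18 + 1/71.5 + 1/25.3 = 0.1946 (units of 1/kΩ).
By the current-divider rule, I = I_0 · G_k/ΣG = 7.47 × 0.2031 = 1.517 mA.

I ≈ 1.52 mA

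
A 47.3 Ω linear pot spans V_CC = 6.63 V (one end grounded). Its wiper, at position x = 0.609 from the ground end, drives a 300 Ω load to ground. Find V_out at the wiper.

V_out ≈ 3.89 V

The pot divides into 18.49 Ω above the wiper and 28.81 Ω below.
Lower segment in parallel with the load: 28.81 ‖ 300 = 26.28 Ω.
V_out = 6.63 × 26.28/(18.49 + 26.28) = 3.892 V.
(Unloaded: V_out = x·V_CC = 4.04 V.)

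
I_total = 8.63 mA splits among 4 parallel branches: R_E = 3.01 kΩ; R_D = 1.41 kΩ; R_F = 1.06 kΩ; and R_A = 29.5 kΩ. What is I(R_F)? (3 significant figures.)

Total conductance ΣG = 1/3.01 + 1/1.41 + 1/1.06 + 1/29.5 = 2.019 (units of 1/kΩ).
Current divider: I(R_F) = I_total · G_k/ΣG = 8.63 × (0.9434/2.019) = 8.63 × 0.4673 = 4.033 mA.

I ≈ 4.03 mA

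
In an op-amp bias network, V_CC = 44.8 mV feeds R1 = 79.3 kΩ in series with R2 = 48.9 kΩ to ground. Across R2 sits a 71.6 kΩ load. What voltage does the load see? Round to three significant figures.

R2 ‖ R_L = (48.9 × 71.6)/(48.9 + 71.6) = 29.06 kΩ.
Now apply the divider: V_out = 44.8 × 0.2682 = 12.01 mV.

V_out ≈ 12.0 mV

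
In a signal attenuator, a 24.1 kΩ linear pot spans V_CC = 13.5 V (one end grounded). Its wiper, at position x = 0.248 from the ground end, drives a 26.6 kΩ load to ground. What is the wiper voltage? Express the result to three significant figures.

The pot divides into 18.12 kΩ above the wiper and 5.977 kΩ below.
(x·R_p) ‖ R_L = 4.880 kΩ.
Then V_out = V_CC · 4.880/(18.12 + 4.880) = 2.864 V.

V_out ≈ 2.86 V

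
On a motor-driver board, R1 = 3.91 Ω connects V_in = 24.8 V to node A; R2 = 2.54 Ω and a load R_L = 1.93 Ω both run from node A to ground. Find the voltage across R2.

The load sits in parallel with R2, giving an effective lower resistance R2' = R2·R_L/(R2+R_L) = 1.097 Ω.
Voltage divider with the loaded lower leg: V_out = 24.8 × 1.097/(3.91 + 1.097) = 24.8 × 0.2190 = 5.432 V.
(Unloaded it would be 9.77 V; the load pulls it down.)

V_out ≈ 5.43 V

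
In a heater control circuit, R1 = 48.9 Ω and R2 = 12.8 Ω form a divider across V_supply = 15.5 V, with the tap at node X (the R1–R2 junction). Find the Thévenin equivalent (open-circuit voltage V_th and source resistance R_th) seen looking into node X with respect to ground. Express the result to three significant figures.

V_th ≈ 3.22 V, R_th ≈ 10.1 Ω

V_th is the unloaded tap voltage: V_supply · R2/(R1+R2) = 15.5 × 0.2075 = 3.216 V.
Zeroing V_supply shorts the top of R1 to ground, so R_th = R1 ‖ R2 = 10.14 Ω.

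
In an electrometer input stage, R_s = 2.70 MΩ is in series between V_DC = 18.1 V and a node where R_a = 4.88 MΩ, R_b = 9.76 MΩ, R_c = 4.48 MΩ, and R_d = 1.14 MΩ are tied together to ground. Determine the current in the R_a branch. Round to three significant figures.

Parallel bank: R_p = 1/(1/4.88 + 1/9.76 + 1/4.48 + 1/1.14) = 0.7103 MΩ.
Node voltage V_A = V_DC · R_p/(R_s + R_p) = 18.1 × 0.2083 = 3.770 V.
I(R_a) = V_A / R_a = 3.770/4.88 = 0.7725 µA.
(Check via current divider: I_total = 5.307 µA; share G_k/ΣG = 0.1456 → same result.)

I ≈ 0.773 µA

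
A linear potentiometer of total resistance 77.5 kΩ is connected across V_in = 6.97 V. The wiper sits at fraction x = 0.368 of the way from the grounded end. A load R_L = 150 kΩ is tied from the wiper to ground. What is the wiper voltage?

V_out ≈ 2.29 V

The pot divides into 48.98 kΩ above the wiper and 28.52 kΩ below.
(x·R_p) ‖ R_L = 23.96 kΩ.
Then V_out = V_in · 23.96/(48.98 + 23.96) = 2.290 V.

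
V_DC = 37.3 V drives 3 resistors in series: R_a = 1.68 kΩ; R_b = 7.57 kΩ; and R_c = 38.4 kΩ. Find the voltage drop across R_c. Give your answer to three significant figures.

Total series resistance ΣR = 1.68 + 7.57 + 38.4 = 47.65 kΩ.
Voltage divider: V = V_DC · (38.40 / 47.65) = 37.3 × 0.8059 = 30.06 V.

V ≈ 30.1 V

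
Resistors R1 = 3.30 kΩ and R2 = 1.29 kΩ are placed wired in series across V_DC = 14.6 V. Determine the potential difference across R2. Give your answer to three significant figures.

Total series resistance ΣR = 3.30 + 1.29 = 4.590 kΩ.
Voltage divider: V = V_DC · (1.290 / 4.590) = 14.6 × 0.2810 = 4.103 V.

V ≈ 4.10 V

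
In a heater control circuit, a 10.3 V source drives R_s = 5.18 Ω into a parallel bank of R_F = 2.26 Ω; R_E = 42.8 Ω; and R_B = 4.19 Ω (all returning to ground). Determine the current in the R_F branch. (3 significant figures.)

I ≈ 0.980 A

Parallel bank: R_p = 1/(1/2.26 + 1/42.8 + 1/4.19) = 1.419 Ω.
V_A = 10.3 × 1.419/6.599 = 2.215 V.
Branch current I = V_A/R_F = 2.215/2.26 = 0.9803 A.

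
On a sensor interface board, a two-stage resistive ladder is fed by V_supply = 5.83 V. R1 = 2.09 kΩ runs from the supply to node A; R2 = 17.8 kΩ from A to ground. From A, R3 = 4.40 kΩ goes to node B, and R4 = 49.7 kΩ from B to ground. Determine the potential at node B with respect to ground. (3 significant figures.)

Looking into the second stage from A: R3 + R4 = 54.10 kΩ appears in parallel with R2.
R2 ‖ (R3+R4) = 13.39 kΩ.
V_A = 5.83 × 13.39/(2.09 + 13.39) = 5.043 V.
Stage 2 is unloaded, so V_B = V_A · R4/(R3+R4) = 5.043 × 49.7/54.10 = 4.633 V.

V_B ≈ 4.63 V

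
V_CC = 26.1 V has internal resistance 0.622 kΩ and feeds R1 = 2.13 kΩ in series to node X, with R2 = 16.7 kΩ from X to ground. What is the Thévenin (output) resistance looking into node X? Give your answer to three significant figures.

R1' = 0.622 + 2.13 = 2.752 kΩ (source resistance + R1).
Zeroing V_CC shorts the top of R1' to ground, so R_th = R1' ‖ R2 = 2.363 kΩ.

R_th ≈ 2.36 kΩ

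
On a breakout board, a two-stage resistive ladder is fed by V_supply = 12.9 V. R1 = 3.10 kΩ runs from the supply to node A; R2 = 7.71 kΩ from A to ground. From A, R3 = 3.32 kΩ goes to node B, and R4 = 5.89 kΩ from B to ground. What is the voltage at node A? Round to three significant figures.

Node A sees R2 in parallel with the series input of stage 2, R3 + R4 = 9.210 kΩ.
R2 ‖ (R3+R4) = 4.197 kΩ.
First divider: V_A = V_supply · 4.197/(3.10 + 4.197) = 7.419 V.

V_A ≈ 7.42 V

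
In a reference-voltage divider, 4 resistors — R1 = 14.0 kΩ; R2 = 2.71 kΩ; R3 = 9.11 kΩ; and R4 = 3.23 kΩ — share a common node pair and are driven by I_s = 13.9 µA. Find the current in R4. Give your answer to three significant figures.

I ≈ 5.01 µA

Conductances: ΣG = 1/14.0 + 1/2.71 + 1/9.11 + 1/3.23 = 0.8598 (1/kΩ).
By the current-divider rule, I = I_s · G_k/ΣG = 13.9 × 0.3601 = 5.005 µA.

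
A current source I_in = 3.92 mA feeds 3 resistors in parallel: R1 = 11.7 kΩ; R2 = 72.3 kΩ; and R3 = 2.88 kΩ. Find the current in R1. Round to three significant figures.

I ≈ 0.750 mA

Total conductance ΣG = 1/11.7 + 1/72.3 + 1/2.88 = 0.4465 (units of 1/kΩ).
Current divider: I(R1) = I_in · G_k/ΣG = 3.92 × (0.08547/0.4465) = 3.92 × 0.1914 = 0.7503 mA.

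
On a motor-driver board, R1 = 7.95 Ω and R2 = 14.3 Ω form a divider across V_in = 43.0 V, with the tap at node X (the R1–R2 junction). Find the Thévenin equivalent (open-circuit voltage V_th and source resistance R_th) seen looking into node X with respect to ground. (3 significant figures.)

V_th ≈ 27.6 V, R_th ≈ 5.11 Ω

V_th is the unloaded tap voltage: V_in · R2/(R1+R2) = 43.0 × 0.6427 = 27.64 V.
Looking into X with the source shorted: R_th = R1·R2/(R1+R2) = 7.950 × 14.3/22.25 = 5.109 Ω.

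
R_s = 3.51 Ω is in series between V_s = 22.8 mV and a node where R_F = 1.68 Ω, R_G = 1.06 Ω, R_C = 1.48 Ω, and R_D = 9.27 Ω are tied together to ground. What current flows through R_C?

Equivalent of the parallel group: R_p = 0.4306 Ω.
V_A = 22.8 × 0.4306/3.941 = 2.492 mV.
Branch current I = V_A/R_C = 2.492/1.48 = 1.683 mA.

I ≈ 1.68 mA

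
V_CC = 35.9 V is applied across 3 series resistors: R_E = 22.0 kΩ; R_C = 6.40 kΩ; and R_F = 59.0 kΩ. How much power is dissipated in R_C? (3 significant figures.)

P ≈ 1.08 mW

Series current I = V_CC/ΣR = 35.9/87.40 = 0.4108 mA.
P(R_C) = I²·R_C = (0.4108)² × 6.40 = 1.080 mW.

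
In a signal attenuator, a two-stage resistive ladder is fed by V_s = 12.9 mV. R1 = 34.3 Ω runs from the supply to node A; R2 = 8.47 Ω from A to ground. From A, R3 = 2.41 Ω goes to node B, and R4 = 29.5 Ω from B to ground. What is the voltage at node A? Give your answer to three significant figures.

Looking into the second stage from A: R3 + R4 = 31.91 Ω appears in parallel with R2.
R2 ‖ (R3+R4) = 6.693 Ω.
So V_A = 12.9 × 0.1633 = 2.106 mV.

V_A ≈ 2.11 mV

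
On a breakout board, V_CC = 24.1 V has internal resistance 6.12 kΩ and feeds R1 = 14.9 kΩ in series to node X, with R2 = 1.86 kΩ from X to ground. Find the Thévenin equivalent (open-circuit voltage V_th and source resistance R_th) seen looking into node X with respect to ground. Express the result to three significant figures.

R1' = 6.12 + 14.9 = 21.02 kΩ (source resistance + R1).
Open-circuit (no load on X): V_th = V_CC · R2/(R1' + R2) = 24.1 × 1.86/(21.02 + 1.86) = 1.959 V.
Zeroing V_CC shorts the top of R1' to ground, so R_th = R1' ‖ R2 = 1.709 kΩ.

V_th ≈ 1.96 V, R_th ≈ 1.71 kΩ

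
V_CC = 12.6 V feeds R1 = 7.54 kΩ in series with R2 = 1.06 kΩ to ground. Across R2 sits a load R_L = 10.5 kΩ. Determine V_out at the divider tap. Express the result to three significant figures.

The load sits in parallel with R2, giving an effective lower resistance R2' = R2·R_L/(R2+R_L) = 0.9628 kΩ.
Now apply the divider: V_out = 12.6 × 0.1132 = 1.427 V.

V_out ≈ 1.43 V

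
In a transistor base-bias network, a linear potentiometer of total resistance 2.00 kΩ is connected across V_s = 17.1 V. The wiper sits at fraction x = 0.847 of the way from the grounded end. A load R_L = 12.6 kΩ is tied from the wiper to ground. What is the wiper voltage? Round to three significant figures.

Split the track: R_lower = x·R_p = 1.694 kΩ, R_upper = (1−x)·R_p = 0.3060 kΩ.
Lower segment in parallel with the load: 1.694 ‖ 12.6 = 1.493 kΩ.
Then V_out = V_s · 1.493/(0.3060 + 1.493) = 14.19 V.

V_out ≈ 14.2 V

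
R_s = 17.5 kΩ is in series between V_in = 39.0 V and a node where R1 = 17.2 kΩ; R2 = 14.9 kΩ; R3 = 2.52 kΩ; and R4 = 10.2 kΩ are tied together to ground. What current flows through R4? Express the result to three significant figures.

Equivalent of the parallel group: R_p = 1.613 kΩ.
V_A = 39.0 × 1.613/19.11 = 3.291 V.
Branch current I = V_A/R4 = 3.291/10.2 = 0.3226 mA.

I ≈ 0.323 mA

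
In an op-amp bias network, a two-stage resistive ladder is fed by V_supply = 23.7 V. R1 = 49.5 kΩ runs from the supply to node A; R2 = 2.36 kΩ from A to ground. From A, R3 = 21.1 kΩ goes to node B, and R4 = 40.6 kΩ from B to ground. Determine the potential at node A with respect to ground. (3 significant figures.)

Looking into the second stage from A: R3 + R4 = 61.70 kΩ appears in parallel with R2.
Effective lower resistance at A: R2 ‖ 61.70 = 2.273 kΩ.
So V_A = 23.7 × 0.04390 = 1.041 V.

V_A ≈ 1.04 V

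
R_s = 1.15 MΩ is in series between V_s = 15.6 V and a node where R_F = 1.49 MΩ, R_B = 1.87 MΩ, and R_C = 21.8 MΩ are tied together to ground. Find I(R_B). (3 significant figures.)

Equivalent of the parallel group: R_p = 0.7989 MΩ.
Node voltage V_A = V_s · R_p/(R_s + R_p) = 15.6 × 0.4099 = 6.395 V.
Branch current I = V_A/R_B = 6.395/1.87 = 3.420 µA.

I ≈ 3.42 µA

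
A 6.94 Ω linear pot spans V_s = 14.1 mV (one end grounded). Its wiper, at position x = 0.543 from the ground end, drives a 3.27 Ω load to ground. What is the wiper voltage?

V_out ≈ 5.02 mV

Split the track: R_lower = x·R_p = 3.768 Ω, R_upper = (1−x)·R_p = 3.172 Ω.
R_L loads the lower segment: effective lower R = 1.751 Ω.
Then V_out = V_s · 1.751/(3.172 + 1.751) = 5.015 mV.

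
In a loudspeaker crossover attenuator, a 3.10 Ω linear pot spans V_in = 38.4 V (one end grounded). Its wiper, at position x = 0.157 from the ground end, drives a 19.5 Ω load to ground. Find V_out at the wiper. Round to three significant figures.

Split the track: R_lower = x·R_p = 0.4867 Ω, R_upper = (1−x)·R_p = 2.613 Ω.
(x·R_p) ‖ R_L = 0.4748 Ω.
Then V_out = V_in · 0.4748/(2.613 + 0.4748) = 5.905 V.

V_out ≈ 5.90 V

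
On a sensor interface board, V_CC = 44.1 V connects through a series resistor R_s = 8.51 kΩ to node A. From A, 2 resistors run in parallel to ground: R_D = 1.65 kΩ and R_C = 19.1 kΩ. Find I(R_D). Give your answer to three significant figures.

I ≈ 4.05 mA

Equivalent of the parallel group: R_p = 1.519 kΩ.
V_A = 44.1 × 1.519/10.03 = 6.679 V.
Branch current I = V_A/R_D = 6.679/1.65 = 4.048 mA.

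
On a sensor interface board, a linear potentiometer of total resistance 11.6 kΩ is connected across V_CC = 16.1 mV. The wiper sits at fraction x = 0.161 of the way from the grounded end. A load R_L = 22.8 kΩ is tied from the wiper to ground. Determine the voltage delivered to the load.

Lower segment x·R_p = 1.868 kΩ; upper segment (1−x)·R_p = 9.732 kΩ.
Lower segment in parallel with the load: 1.868 ‖ 22.8 = 1.726 kΩ.
Loaded-divider output: V_out = 16.1 × 0.1506 = 2.425 mV.
(Unloaded: V_out = x·V_CC = 2.59 mV.)

V_out ≈ 2.43 mV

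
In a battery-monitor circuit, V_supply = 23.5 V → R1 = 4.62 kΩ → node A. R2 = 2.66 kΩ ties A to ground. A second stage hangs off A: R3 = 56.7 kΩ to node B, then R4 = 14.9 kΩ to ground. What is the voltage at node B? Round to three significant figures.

V_B ≈ 1.75 V

The second stage (R3 + R4 = 71.60 kΩ) loads node A in parallel with R2.
R2 ‖ (R3+R4) = 2.565 kΩ.
First divider: V_A = V_supply · 2.565/(4.62 + 2.565) = 8.389 V.
Then the unloaded second divider: V_B = V_A × R4/(R3+R4) = 8.389 × 0.2081 = 1.746 V.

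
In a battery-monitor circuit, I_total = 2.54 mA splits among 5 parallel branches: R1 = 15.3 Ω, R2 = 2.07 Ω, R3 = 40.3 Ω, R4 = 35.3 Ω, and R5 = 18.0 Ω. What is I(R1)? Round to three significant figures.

I ≈ 0.253 mA

Total conductance ΣG = 1/15.3 + 1/2.07 + 1/40.3 + 1/35.3 + 1/18.0 = 0.6571 (units of 1/Ω).
R1 takes the fraction G_k/ΣG = 0.06536/0.6571 = 0.09946, so I = 2.54 × 0.09946 = 0.2526 mA.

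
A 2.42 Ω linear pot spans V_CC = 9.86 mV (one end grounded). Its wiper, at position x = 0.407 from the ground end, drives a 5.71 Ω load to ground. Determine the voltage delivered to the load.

The pot divides into 1.435 Ω above the wiper and 0.9849 Ω below.
Lower segment in parallel with the load: 0.9849 ‖ 5.71 = 0.8400 Ω.
Loaded-divider output: V_out = 9.86 × 0.3692 = 3.641 mV.
(Unloaded: V_out = x·V_CC = 4.01 mV.)

V_out ≈ 3.64 mV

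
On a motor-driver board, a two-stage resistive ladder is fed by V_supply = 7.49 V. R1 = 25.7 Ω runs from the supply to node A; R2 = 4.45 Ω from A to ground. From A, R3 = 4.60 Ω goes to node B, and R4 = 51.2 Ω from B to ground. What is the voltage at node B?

Node A sees R2 in parallel with the series input of stage 2, R3 + R4 = 55.80 Ω.
Effective lower resistance at A: R2 ‖ 55.80 = 4.121 Ω.
First divider: V_A = V_supply · 4.121/(25.7 + 4.121) = 1.035 V.
V_B = V_A × 0.9176 = 0.9498 V.

V_B ≈ 0.950 V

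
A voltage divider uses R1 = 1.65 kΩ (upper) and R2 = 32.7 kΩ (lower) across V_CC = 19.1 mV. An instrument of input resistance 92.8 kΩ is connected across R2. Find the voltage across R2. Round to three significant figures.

V_out ≈ 17.9 mV

R2 ‖ R_L = (32.7 × 92.8)/(32.7 + 92.8) = 24.18 kΩ.
Then V_out = V_CC · R2'/(R1 + R2') = 19.1 × 24.18/25.83 = 17.88 mV.
(Unloaded it would be 18.2 mV; the load pulls it down.)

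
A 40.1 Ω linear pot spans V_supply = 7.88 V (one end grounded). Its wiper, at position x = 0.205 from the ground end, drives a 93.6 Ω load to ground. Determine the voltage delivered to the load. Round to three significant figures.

V_out ≈ 1.51 V

Split the track: R_lower = x·R_p = 8.220 Ω, R_upper = (1−x)·R_p = 31.88 Ω.
R_L loads the lower segment: effective lower R = 7.557 Ω.
V_out = 7.88 × 7.557/(31.88 + 7.557) = 1.510 V.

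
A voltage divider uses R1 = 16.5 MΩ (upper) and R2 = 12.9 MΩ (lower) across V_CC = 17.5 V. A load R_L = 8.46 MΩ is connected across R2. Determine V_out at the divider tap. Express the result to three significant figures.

R2 ‖ R_L = (12.9 × 8.46)/(12.9 + 8.46) = 5.109 MΩ.
Then V_out = V_CC · R2'/(R1 + R2') = 17.5 × 5.109/21.61 = 4.138 V.

V_out ≈ 4.14 V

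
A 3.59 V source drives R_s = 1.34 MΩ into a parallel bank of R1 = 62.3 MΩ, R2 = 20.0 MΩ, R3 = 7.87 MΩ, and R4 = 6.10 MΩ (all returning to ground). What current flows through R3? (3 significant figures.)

Equivalent of the parallel group: R_p = 2.801 MΩ.
V_A by voltage divider: V_A = 3.59 × 2.801/(1.34 + 2.801) = 2.428 V.
I(R3) = V_A / R3 = 2.428/7.87 = 0.3085 µA.

I ≈ 0.309 µA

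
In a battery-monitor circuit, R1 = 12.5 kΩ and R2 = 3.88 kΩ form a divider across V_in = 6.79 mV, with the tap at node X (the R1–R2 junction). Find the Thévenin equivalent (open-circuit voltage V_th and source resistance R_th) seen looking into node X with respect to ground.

V_th ≈ 1.61 mV, R_th ≈ 2.96 kΩ

Open-circuit (no load on X): V_th = V_in · R2/(R1 + R2) = 6.79 × 3.88/(12.50 + 3.88) = 1.608 mV.
Looking into X with the source shorted: R_th = R1·R2/(R1+R2) = 12.50 × 3.88/16.38 = 2.961 kΩ.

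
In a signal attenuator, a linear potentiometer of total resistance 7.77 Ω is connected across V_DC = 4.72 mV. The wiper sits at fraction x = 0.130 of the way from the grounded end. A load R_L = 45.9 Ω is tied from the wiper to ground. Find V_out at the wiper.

Split the track: R_lower = x·R_p = 1.010 Ω, R_upper = (1−x)·R_p = 6.760 Ω.
(x·R_p) ‖ R_L = 0.9883 Ω.
Loaded-divider output: V_out = 4.72 × 0.1276 = 0.6021 mV.

V_out ≈ 0.602 mV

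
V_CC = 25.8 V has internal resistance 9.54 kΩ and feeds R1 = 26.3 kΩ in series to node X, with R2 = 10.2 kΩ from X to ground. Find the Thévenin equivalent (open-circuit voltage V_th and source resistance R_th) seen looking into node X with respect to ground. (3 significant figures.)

R1' = 9.54 + 26.3 = 35.84 kΩ (source resistance + R1).
With X open, the divider is unloaded: V_th = 25.8 × 10.2/46.04 = 5.716 V.
With V_CC suppressed (replaced by a short), R_th = R1' ‖ R2 = (35.84 × 10.2)/(35.84 + 10.2) = 7.940 kΩ.

V_th ≈ 5.72 V, R_th ≈ 7.94 kΩ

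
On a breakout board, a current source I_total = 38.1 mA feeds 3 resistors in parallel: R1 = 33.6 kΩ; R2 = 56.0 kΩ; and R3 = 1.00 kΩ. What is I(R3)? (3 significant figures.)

Total conductance ΣG = 1/33.6 + 1/56.0 + 1/1.00 = 1.048 (units of 1/kΩ).
R3 takes the fraction G_k/ΣG = 1.000/1.048 = 0.9545, so I = 38.1 × 0.9545 = 36.37 mA.

I ≈ 36.4 mA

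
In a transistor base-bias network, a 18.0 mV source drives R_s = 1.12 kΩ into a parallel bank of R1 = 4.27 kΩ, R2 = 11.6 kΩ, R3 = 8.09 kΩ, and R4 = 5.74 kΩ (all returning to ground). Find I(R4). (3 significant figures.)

I ≈ 1.85 µA

Parallel bank: R_p = 1/(1/4.27 + 1/11.6 + 1/8.09 + 1/5.74) = 1.618 kΩ.
Node voltage V_A = V_s · R_p/(R_s + R_p) = 18.0 × 0.5909 = 10.64 mV.
Branch current I = V_A/R4 = 10.64/5.74 = 1.853 µA.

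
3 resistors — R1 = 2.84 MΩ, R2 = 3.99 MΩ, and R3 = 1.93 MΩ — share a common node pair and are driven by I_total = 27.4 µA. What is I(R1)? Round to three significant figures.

I ≈ 8.61 µA

Conductances: ΣG = 1/2.84 + 1/3.99 + 1/1.93 = 1.121 (1/MΩ).
R1 takes the fraction G_k/ΣG = 0.3521/1.121 = 0.3141, so I = 27.4 × 0.3141 = 8.607 µA.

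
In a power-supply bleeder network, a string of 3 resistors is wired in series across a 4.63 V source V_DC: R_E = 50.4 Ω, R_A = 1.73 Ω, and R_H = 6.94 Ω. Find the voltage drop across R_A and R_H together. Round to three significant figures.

Total series resistance ΣR = 50.4 + 1.73 + 6.94 = 59.07 Ω.
R_{R_A..R_H} = 1.73 + 6.94 = 8.670 Ω.
By the voltage-divider rule, V = 4.63 × 8.670/59.07 = 0.6796 V.

V ≈ 0.680 V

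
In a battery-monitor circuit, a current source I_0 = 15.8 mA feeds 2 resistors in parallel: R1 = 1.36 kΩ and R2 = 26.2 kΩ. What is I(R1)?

For two parallel branches, I_k = I_0 · (other R)/(sum of R).
So I = 15.8 × 26.2/27.56 = 15.02 mA.

I ≈ 15.0 mA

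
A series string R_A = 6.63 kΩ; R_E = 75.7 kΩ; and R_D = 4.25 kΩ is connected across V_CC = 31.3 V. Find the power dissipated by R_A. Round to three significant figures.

The common current is I = 31.3/86.58 = 0.3615 mA.
P = I²R = 0.1307 × 6.63 = 0.8665 mW.

P ≈ 0.866 mW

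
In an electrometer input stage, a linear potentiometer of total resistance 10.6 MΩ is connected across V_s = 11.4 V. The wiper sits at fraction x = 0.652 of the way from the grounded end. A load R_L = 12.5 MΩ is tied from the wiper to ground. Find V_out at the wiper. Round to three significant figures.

The pot divides into 3.689 MΩ above the wiper and 6.911 MΩ below.
(x·R_p) ‖ R_L = 4.451 MΩ.
Loaded-divider output: V_out = 11.4 × 0.5468 = 6.233 V.

V_out ≈ 6.23 V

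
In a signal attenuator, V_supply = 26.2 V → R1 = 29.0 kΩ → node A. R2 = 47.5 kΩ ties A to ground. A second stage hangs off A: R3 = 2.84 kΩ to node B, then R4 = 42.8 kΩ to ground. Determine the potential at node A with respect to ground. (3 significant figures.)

Node A sees R2 in parallel with the series input of stage 2, R3 + R4 = 45.64 kΩ.
Effective lower resistance at A: R2 ‖ 45.64 = 23.28 kΩ.
First divider: V_A = V_supply · 23.28/(29.0 + 23.28) = 11.67 V.

V_A ≈ 11.7 V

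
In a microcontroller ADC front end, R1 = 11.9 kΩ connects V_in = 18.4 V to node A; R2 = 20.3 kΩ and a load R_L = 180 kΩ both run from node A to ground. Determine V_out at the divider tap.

V_out ≈ 11.1 V

R2 ‖ R_L = (20.3 × 180)/(20.3 + 180) = 18.24 kΩ.
Then V_out = V_in · R2'/(R1 + R2') = 18.4 × 18.24/30.14 = 11.14 V.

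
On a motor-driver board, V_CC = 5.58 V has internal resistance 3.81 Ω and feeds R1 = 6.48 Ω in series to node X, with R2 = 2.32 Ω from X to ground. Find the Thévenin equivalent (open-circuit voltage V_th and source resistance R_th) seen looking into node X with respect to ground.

R1' = 3.81 + 6.48 = 10.29 Ω (source resistance + R1).
With X open, the divider is unloaded: V_th = 5.58 × 2.32/12.61 = 1.027 V.
Zeroing V_CC shorts the top of R1' to ground, so R_th = R1' ‖ R2 = 1.893 Ω.

V_th ≈ 1.03 V, R_th ≈ 1.89 Ω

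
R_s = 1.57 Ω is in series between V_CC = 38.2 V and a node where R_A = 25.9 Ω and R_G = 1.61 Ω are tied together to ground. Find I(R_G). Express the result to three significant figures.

I ≈ 11.7 A

Parallel bank: R_p = 1/(1/25.9 + 1/1.61) = 1.516 Ω.
V_A by voltage divider: V_A = 38.2 × 1.516/(1.57 + 1.516) = 18.76 V.
I(R_G) = V_A / R_G = 18.76/1.61 = 11.65 A.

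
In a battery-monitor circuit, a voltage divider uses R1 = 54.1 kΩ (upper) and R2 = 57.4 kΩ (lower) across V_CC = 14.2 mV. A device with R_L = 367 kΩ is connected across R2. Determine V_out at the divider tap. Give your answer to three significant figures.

The load sits in parallel with R2, giving an effective lower resistance R2' = R2·R_L/(R2+R_L) = 49.64 kΩ.
Then V_out = V_CC · R2'/(R1 + R2') = 14.2 × 49.64/103.7 = 6.795 mV.

V_out ≈ 6.79 mV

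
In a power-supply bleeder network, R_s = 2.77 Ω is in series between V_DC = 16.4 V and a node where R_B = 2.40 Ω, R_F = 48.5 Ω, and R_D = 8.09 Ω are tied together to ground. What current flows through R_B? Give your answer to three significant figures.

I ≈ 2.68 A

Parallel bank: R_p = 1/(1/2.40 + 1/48.5 + 1/8.09) = 1.783 Ω.
V_A by voltage divider: V_A = 16.4 × 1.783/(2.77 + 1.783) = 6.422 V.
Branch current I = V_A/R_B = 6.422/2.40 = 2.676 A.
(Check via current divider: I_total = 3.602 A; share G_k/ΣG = 0.7429 → same result.)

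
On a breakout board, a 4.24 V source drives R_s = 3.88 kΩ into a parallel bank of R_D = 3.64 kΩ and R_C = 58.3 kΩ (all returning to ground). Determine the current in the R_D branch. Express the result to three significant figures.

Combine the parallel branches: R_p = (1/3.64 + 1/58.3)⁻¹ = 3.426 kΩ.
V_A = 4.24 × 3.426/7.306 = 1.988 V.
I(R_D) = V_A / R_D = 1.988/3.64 = 0.5462 mA.
(Check via current divider: I_total = 0.5803 mA; share G_k/ΣG = 0.9412 → same result.)

I ≈ 0.546 mA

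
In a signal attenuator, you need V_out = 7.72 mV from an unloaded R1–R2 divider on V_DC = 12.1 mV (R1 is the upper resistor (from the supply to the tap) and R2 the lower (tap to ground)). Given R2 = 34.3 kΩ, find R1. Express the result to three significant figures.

R1 ≈ 19.5 kΩ

V_out/V_DC = R2/(R1+R2) = 0.6380.
R1 = R2·(1/k − 1) = 34.3 × 0.5674 = 19.46 kΩ.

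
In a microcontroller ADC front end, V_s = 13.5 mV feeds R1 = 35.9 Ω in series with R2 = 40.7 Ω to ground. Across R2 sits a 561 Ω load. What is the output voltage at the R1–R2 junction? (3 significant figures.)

V_out ≈ 6.94 mV

R2 ‖ R_L = (40.7 × 561)/(40.7 + 561) = 37.95 Ω.
Voltage divider with the loaded lower leg: V_out = 13.5 × 37.95/(35.9 + 37.95) = 13.5 × 0.5139 = 6.937 mV.
(Unloaded it would be 7.17 mV; the load pulls it down.)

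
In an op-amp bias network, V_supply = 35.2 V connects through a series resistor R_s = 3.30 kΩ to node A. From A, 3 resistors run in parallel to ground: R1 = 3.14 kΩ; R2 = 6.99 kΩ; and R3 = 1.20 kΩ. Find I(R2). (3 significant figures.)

Parallel bank: R_p = 1/(1/3.14 + 1/6.99 + 1/1.20) = 0.7723 kΩ.
Node voltage V_A = V_supply · R_p/(R_s + R_p) = 35.2 × 0.1896 = 6.675 V.
I(R2) = V_A / R2 = 6.675/6.99 = 0.9550 mA.

I ≈ 0.955 mA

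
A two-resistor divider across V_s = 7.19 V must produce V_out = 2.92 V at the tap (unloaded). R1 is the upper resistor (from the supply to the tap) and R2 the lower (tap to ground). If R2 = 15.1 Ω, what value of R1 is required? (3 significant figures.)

R1 ≈ 22.1 Ω

Required fraction k = V_out/V_s = 0.4061.
R1 = R2·(1/k − 1) = 15.1 × 1.462 = 22.08 Ω.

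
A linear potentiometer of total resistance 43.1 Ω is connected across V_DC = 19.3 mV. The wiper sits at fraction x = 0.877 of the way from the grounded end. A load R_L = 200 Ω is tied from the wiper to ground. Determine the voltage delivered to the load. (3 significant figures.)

V_out ≈ 16.5 mV

Lower segment x·R_p = 37.80 Ω; upper segment (1−x)·R_p = 5.301 Ω.
R_L loads the lower segment: effective lower R = 31.79 Ω.
V_out = 19.3 × 31.79/(5.301 + 31.79) = 16.54 mV.
(Unloaded: V_out = x·V_DC = 16.9 mV.)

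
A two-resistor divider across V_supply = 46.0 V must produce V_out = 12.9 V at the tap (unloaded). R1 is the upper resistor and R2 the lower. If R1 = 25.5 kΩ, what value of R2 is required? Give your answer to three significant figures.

The divider ratio is R2/(R1+R2) = 12.9/46.0 = 0.2804.
Rearranging, R2 = R1·k/(1−k) = 25.5 × 0.3897 = 9.938 kΩ.

R2 ≈ 9.94 kΩ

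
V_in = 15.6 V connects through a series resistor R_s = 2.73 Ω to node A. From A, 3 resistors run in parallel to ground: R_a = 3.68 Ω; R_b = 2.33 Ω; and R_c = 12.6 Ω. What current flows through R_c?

Parallel bank: R_p = 1/(1/3.68 + 1/2.33 + 1/12.6) = 1.282 Ω.
V_A = 15.6 × 1.282/4.012 = 4.984 V.
I(R_c) = V_A / R_c = 4.984/12.6 = 0.3955 A.

I ≈ 0.396 A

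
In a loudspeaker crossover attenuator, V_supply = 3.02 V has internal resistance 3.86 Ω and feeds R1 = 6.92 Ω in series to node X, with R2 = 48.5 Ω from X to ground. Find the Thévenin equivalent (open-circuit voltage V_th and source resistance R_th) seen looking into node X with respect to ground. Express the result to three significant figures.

R1' = 3.86 + 6.92 = 10.78 Ω (source resistance + R1).
V_th is the unloaded tap voltage: V_supply · R2/(R1'+R2) = 3.02 × 0.8182 = 2.471 V.
Looking into X with the source shorted: R_th = R1'·R2/(R1'+R2) = 10.78 × 48.5/59.28 = 8.820 Ω.

V_th ≈ 2.47 V, R_th ≈ 8.82 Ω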